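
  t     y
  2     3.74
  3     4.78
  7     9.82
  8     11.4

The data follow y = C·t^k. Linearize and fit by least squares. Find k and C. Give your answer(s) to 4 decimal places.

k = 0.8100, C = 2.0594

With ln yᵢ as the transformed response and ln tᵢ as the regressor:
XᵀX = [[9.7980, 5.8171]; [5.8171, 4]], rhs = [12.1389, 7.6016]ᵀ  (here Σln t = 5.8171, Σ(ln t)² = 9.7980, Σln y = 7.6016, Σln t·ln y = 12.1389).
Slope k = (n·Σln t·ln y − Σln t·Σln y)/(n·Σ(ln t)² − (Σln t)²) = (4·12.1389 − 5.8171·7.6016)/5.3534 = 0.81002; ln C = (Σln y − k·Σln t)/n = 0.72240, so C = exp(0.72240) = 2.05937.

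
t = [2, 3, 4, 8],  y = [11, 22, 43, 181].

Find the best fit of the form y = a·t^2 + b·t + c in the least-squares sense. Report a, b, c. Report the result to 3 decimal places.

Entries of XᵀX: Σt^2·t^2 = 4449, Σt^2·t = 611, Σt^2 = 93, Σt·t = 93, Σt = 17, Σ1 = 4.
Moment sums: Σt^2·y = 12514, Σt·y = 1708, Σy = 257.
XᵀX·[a, b, c]ᵀ = Xᵀy becomes [[4449, 611, 93]; [611, 93, 17]; [93, 17, 4]]·[a, b, c]ᵀ = [12514, 1708, 257]ᵀ.
Inverting the 3×3 Gram matrix, [a, b, c]ᵀ = [2831/902, -2669/902, 158/41]ᵀ.

a = 3.139, b = -2.959, c = 3.854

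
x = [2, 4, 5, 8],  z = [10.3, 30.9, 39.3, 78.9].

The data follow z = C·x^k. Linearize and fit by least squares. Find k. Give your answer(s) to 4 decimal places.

Linearized form: ln z = k·ln x + ln C. From the 4 transformed points,
XᵀX = [[9.3166, 5.7683]; [5.7683, 4]], rhs = [21.3645, 13.8023]ᵀ  (here Σln x = 5.7683, Σ(ln x)² = 9.3166, Σln z = 13.8023, Σln x·ln z = 21.3645).
Δ = 9.3166·4 − (5.7683)² = 3.9930; k = (21.3645·4 − 5.7683·13.8023)/3.9930 = 1.46307, ln C = (9.3166·13.8023 − 5.7683·21.3645)/3.9930 = 1.34071.

k = 1.4631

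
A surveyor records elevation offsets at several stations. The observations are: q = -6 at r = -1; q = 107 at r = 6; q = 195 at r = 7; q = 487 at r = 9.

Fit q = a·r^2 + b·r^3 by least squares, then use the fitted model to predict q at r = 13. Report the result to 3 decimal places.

With design matrix M, MᵀM = [[10259, 83631]; [83631, 695747]] and Mᵀq = [52848, 445026]ᵀ.
Eliminating b: 695747·(row 1) − 83631·(row 2) gives 143524312·a = 695747·52848 − 83631·445026 = -449131950, so a = -224565975/71762156.
Then b = (445026 − 83631·(-224565975/71762156))/695747 = 72895323/71762156.
At r = 13: q̂ = (-224565975/71762156)·(169) + (72895323/71762156)·(2197) = 30549843714/17940539.

q̂ = 1702.839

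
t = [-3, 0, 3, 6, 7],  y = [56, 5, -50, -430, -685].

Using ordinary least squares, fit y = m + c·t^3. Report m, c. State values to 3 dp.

The normal system AᵀA·[m, c]ᵀ = Aᵀy is [[5, 559]; [559, 165763]]·[m, c]ᵀ = [-1104, -330697]ᵀ.
Eliminating c: 165763·(row 1) − 559·(row 2) gives 516334·m = 165763·(-1104) − 559·(-330697) = 1857271, so m = 142867/39718.
Then c = ((-330697) − 559·(142867/39718))/165763 = -1036349/516334.

m = 3.597, c = -2.007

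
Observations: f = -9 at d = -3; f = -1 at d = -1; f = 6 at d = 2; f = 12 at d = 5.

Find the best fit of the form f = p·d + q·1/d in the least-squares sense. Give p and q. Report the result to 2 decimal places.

The normal system XᵀX·[p, q]ᵀ = Xᵀf is [[39, 4]; [4, 1261/900]]·[p, q]ᵀ = [100, 47/5]ᵀ.
Δ = 39·(1261/900) − 4² = 11593/300.
p = (100·(1261/900) − 4·(47/5))/(11593/300) = 92260/34779; q = (39·(47/5) − 4·100)/(11593/300) = -10020/11593.

p = 2.65, q = -0.86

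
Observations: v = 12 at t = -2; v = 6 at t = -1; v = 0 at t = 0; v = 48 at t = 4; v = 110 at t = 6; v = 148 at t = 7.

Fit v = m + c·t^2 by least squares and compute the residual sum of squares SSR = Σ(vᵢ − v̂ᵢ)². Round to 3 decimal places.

From the data, Σ1 = 6, Σt^2 = 106, Σt^2·t^2 = 3970.
And Σv = 324, Σt^2·v = 12034.
Normal equations: [[6, 106]; [106, 3970]]·[m, c]ᵀ = [324, 12034]ᵀ.
det = 6·3970 − 106² = 12584.
m = (324·3970 − 106·12034)/12584 = 2669/3146; c = (6·12034 − 106·324)/12584 = 9465/3146.
Residuals: -2777/3146, 3371/1573, -2669/3146, -3101/3146, 241/286, -423/1573; SSR = 12341/1573.

SSR = 7.846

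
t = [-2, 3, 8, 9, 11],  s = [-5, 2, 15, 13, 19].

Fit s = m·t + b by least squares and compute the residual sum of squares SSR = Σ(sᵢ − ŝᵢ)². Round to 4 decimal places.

Entries of XᵀX: Σt·t = 279, Σt = 29, Σ1 = 5.
And Σt·s = 462, Σs = 44.
So XᵀX·[m, b]ᵀ = Xᵀs: [[279, 29]; [29, 5]]·[m, b]ᵀ = [462, 44]ᵀ.
det = 279·5 − 29² = 554.
m = (462·5 − 29·44)/554 = 517/277; b = (279·44 − 29·462)/554 = -561/277.
Residuals: 210/277, -436/277, 580/277, -491/277, 137/277; SSR = 2998/277.

SSR = 10.8231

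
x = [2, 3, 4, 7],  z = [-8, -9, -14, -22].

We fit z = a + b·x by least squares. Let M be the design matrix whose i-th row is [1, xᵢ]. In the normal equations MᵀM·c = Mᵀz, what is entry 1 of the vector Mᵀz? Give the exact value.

-53

Entry 1 ↔ basis 1, so (Mᵀz)_{1} = Σᵢ zᵢ = (1)·(-8) + (1)·(-9) + (1)·(-14) + (1)·(-22) = -53.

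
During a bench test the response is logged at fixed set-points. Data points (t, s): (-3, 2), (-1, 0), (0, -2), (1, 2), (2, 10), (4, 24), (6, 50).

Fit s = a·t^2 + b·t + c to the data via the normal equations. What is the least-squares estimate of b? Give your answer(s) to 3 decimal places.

Sums needed: Σt^2·t^2 = 1651, Σt^2·t = 261, Σt^2 = 67, Σt·t = 67, Σt = 9, Σ1 = 7.
Moment sums: Σt^2·s = 2244, Σt·s = 412, Σs = 86.
MᵀM·[a, b, c]ᵀ = Mᵀs becomes [[1651, 261, 67]; [261, 67, 9]; [67, 9, 7]]·[a, b, c]ᵀ = [2244, 412, 86]ᵀ.
Row-reducing yields a = 991/966, b = 709/322, c = -176/483.

b = 2.202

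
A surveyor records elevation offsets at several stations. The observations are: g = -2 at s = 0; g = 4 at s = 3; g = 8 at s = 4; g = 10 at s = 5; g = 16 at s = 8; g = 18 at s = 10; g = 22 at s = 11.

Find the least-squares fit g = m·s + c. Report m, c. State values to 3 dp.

Forming MᵀM = [[335, 41]; [41, 7]] and Mᵀg = [644, 76]ᵀ gives MᵀM·[m, c]ᵀ = Mᵀg.
Δ = 335·7 − 41² = 664.
m = (644·7 − 41·76)/664 = 174/83; c = (335·76 − 41·644)/664 = -118/83.

m = 2.096, c = -1.422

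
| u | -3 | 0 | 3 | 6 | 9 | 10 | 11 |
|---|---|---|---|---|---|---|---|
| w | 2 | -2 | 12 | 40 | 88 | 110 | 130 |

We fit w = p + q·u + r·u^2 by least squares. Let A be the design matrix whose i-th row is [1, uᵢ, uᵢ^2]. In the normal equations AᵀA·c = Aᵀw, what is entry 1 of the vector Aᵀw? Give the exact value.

Entry 1 ↔ basis 1, so (Aᵀw)_{1} = Σᵢ wᵢ = (1)·(2) + (1)·(-2) + (1)·(12) + (1)·(40) + (1)·(88) + (1)·(110) + (1)·(130) = 380.

380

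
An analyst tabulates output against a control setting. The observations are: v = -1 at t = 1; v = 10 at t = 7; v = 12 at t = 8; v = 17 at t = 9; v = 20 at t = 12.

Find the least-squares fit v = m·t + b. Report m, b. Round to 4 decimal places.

Forming AᵀA = [[339, 37]; [37, 5]] and Aᵀv = [558, 58]ᵀ gives AᵀA·[m, b]ᵀ = Aᵀv.
Eliminating b: 5·(row 1) − 37·(row 2) gives 326·m = 5·558 − 37·58 = 644, so m = 322/163.
Then b = (58 − 37·(322/163))/5 = -492/163.

m = 1.9755, b = -3.0184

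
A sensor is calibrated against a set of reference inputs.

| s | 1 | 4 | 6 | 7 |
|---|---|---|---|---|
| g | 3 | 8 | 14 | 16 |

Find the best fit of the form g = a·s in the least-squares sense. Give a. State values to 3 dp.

a = 2.265

Compute the Gram sums: Σs·s = 102.
Right-hand side: Σs·g = 231.
Normal equations: [[102]]·[a]ᵀ = [231]ᵀ.
a = 231/102 = 2.26471.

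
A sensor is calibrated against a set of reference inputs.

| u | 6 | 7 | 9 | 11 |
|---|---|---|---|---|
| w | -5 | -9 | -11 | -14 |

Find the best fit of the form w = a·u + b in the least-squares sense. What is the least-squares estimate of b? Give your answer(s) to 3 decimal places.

From the data, Σu·u = 287, Σu = 33, Σ1 = 4.
Right-hand side: Σu·w = -346, Σw = -39.
Eliminating b: 4·(row 1) − 33·(row 2) gives 59·a = 4·(-346) − 33·(-39) = -97, so a = -97/59.
Then b = ((-39) − 33·(-97/59))/4 = 225/59.

b = 3.814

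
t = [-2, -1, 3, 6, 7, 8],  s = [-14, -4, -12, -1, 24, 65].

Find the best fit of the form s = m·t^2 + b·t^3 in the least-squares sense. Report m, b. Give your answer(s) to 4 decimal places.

Forming AᵀA = [[7891, 57561]; [57561, 427243]] and Aᵀs = [5132, 41088]ᵀ gives AᵀA·[m, b]ᵀ = Aᵀs.
det = 7891·427243 − 57561² = 58105792.
m = (5132·427243 − 57561·41088)/58105792 = -43113823/14526448; b = (7891·41088 − 57561·5132)/58105792 = 7205589/14526448.

m = -2.9680, b = 0.4960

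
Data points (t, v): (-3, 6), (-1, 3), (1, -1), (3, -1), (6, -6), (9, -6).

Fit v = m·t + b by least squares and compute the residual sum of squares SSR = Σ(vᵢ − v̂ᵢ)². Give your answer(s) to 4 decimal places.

From the data, Σt·t = 137, Σt = 15, Σ1 = 6.
Moment sums: Σt·v = -115, Σv = -5.
Normal equations: [[137, 15]; [15, 6]]·[m, b]ᵀ = [-115, -5]ᵀ.
Eliminating b: 6·(row 1) − 15·(row 2) gives 597·m = 6·(-115) − 15·(-5) = -615, so m = -205/199.
Then b = ((-5) − 15·(-205/199))/6 = 1040/597.
Residuals: 697/597, 136/597, -1022/597, 208/597, -932/597, 913/597; SSR = 5518/597.

SSR = 9.2429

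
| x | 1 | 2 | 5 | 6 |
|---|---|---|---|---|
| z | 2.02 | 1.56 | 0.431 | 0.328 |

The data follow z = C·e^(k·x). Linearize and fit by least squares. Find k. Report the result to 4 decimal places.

With ln zᵢ as the transformed response and xᵢ as the regressor:
XᵀX = [[66.0000, 14.0000]; [14.0000, 4]], rhs = [-9.3042, -0.8086]ᵀ  (here Σx = 14.0000, Σ(x)² = 66.0000, Σln z = -0.8086, Σx·ln z = -9.3042).
Solving (det = 68.0000): k = -0.38083, ln C = 1.13075.

k = -0.3808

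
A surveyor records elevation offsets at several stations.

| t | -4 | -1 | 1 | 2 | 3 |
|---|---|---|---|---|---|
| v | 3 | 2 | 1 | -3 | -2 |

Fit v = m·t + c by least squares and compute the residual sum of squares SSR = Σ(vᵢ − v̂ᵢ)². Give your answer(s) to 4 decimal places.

SSR = 6.1818

Forming MᵀM = [[31, 1]; [1, 5]] and Mᵀv = [-25, 1]ᵀ gives MᵀM·[m, c]ᵀ = Mᵀv.
Δ = 31·5 − 1² = 154.
m = ((-25)·5 − 1·1)/154 = -9/11; c = (31·1 − 1·(-25))/154 = 4/11.
Residuals: -7/11, 9/11, 16/11, -19/11, 1/11; SSR = 68/11.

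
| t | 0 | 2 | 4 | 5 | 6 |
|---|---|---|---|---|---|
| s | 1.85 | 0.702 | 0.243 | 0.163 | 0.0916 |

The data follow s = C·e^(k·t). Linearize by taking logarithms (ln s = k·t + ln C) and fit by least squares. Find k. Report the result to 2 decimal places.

k = -0.50

With ln sᵢ as the transformed response and tᵢ as the regressor:
AᵀA = [[81.0000, 17.0000]; [17.0000, 5]], rhs = [-29.7784, -5.3577]ᵀ  (here Σt = 17.0000, Σ(t)² = 81.0000, Σln s = -5.3577, Σt·ln s = -29.7784).
Solving (det = 116.0000): k = -0.49838, ln C = 0.62295.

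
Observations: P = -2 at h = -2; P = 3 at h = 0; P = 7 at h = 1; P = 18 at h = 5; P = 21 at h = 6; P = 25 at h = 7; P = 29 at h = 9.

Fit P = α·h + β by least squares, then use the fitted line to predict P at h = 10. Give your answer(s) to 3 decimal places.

P̂ = 32.626

The normal equations are: 196·α + 26·β = 663;  26·α + 7·β = 101.
(Σh·h = 196, Σh = 26, Σ1 = 7, Σh·P = 663, ΣP = 101.)
det = 196·7 − 26² = 696.
α = (663·7 − 26·101)/696 = 2015/696; β = (196·101 − 26·663)/696 = 1279/348.
At h = 10: P̂ = (2015/696)·(10) + (1279/348)·(1) = 5677/174.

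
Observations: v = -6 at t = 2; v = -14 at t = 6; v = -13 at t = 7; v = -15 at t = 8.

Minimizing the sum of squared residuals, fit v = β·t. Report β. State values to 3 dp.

β = -2.007

Normal-equation sums: Σt·t = 153.
And Σt·v = -307.
Normal equations: [[153]]·[β]ᵀ = [-307]ᵀ.
β = (-307)/153 = -2.00654.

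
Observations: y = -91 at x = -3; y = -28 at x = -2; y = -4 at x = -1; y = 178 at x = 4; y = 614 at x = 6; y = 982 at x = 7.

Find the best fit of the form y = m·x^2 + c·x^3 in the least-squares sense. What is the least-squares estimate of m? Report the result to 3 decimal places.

Setting ∂/∂m … = 0 gives: 4051·m + 25331·c = 72135;  25331·m + 169195·c = 483527.
(Σx^2·x^2 = 4051, Σx^2·x^3 = 25331, Σx^3·x^3 = 169195, Σx^2·y = 72135, Σx^3·y = 483527.)
Determinant 4051·169195 − 25331² = 43749384.
m = (72135·169195 − 25331·483527)/43749384 = -5417639/5468673; c = (4051·483527 − 25331·72135)/43749384 = 16439524/5468673.

m = -0.991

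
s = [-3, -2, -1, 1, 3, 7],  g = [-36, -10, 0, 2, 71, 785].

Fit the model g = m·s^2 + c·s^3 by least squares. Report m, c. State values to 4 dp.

Compute the Gram sums: Σs^2·s^2 = 2581, Σs^2·s^3 = 16775, Σs^3·s^3 = 119173.
For Mᵀg: Σs^2·g = 38742, Σs^3·g = 272226.
Determinant 2581·119173 − 16775² = 26184888.
m = (38742·119173 − 16775·272226)/26184888 = 700128/363679; c = (2581·272226 − 16775·38742)/26184888 = 732198/363679.

m = 1.9251, c = 2.0133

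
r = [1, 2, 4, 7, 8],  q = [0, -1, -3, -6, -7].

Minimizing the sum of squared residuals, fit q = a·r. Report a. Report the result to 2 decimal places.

a = -0.84

The normal system AᵀA·[a]ᵀ = Aᵀq is [[134]]·[a]ᵀ = [-112]ᵀ.
a = (-112)/134 = -0.835821.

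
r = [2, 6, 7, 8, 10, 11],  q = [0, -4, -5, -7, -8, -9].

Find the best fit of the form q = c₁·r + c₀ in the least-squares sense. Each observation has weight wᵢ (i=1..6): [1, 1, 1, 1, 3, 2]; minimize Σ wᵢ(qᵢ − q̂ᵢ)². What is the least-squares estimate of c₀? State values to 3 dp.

c₀ = 1.849

The normal system MᵀWM·[c₁, c₀]ᵀ = MᵀWq is [[695, 75]; [75, 9]]·[c₁, c₀]ᵀ = [-553, -58]ᵀ.
Determinant 695·9 − 75² = 630.
c₁ = ((-553)·9 − 75·(-58))/630 = -209/210; c₀ = (695·(-58) − 75·(-553))/630 = 233/126.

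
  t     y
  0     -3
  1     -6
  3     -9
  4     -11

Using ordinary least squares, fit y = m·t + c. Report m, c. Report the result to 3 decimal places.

m = -1.900, c = -3.450

Forming AᵀA = [[26, 8]; [8, 4]] and Aᵀy = [-77, -29]ᵀ gives AᵀA·[m, c]ᵀ = Aᵀy.
Determinant 26·4 − 8² = 40.
m = ((-77)·4 − 8·(-29))/40 = -19/10; c = (26·(-29) − 8·(-77))/40 = -69/20.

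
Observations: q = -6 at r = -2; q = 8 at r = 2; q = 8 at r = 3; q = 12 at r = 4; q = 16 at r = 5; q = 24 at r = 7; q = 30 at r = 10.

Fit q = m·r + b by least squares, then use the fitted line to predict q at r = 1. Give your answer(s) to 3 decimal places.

q̂ = 3.487

Normal-equation sums: Σr·r = 207, Σr = 29, Σ1 = 7.
For Aᵀq: Σr·q = 648, Σq = 92.
Normal equations: [[207, 29]; [29, 7]]·[m, b]ᵀ = [648, 92]ᵀ.
Determinant 207·7 − 29² = 608.
m = (648·7 − 29·92)/608 = 467/152; b = (207·92 − 29·648)/608 = 63/152.
At r = 1: q̂ = (467/152)·(1) + (63/152)·(1) = 265/76.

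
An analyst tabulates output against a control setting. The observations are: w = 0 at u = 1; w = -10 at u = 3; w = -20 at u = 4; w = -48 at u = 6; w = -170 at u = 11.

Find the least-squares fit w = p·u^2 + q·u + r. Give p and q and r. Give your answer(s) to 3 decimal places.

p = -1.480, q = 0.755, r = 0.807

Compute the Gram sums: Σu^2·u^2 = 16275, Σu^2·u = 1639, Σu^2 = 183, Σu·u = 183, Σu = 25, Σ1 = 5.
Right-hand side: Σu^2·w = -22708, Σu·w = -2268, Σw = -248.
Normal equations: [[16275, 1639, 183]; [1639, 183, 25]; [183, 25, 5]]·[p, q, r]ᵀ = [-22708, -2268, -248]ᵀ.
Solving the 3×3 system (Gaussian elimination) gives p = -57922/39127, q = 29534/39127, r = 31576/39127.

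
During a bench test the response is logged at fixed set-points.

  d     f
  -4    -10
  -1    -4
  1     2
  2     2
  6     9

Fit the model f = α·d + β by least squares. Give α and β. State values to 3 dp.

Normal-equation sums: Σd·d = 58, Σd = 4, Σ1 = 5.
For Xᵀf: Σd·f = 104, Σf = -1.
XᵀX·[α, β]ᵀ = Xᵀf becomes [[58, 4]; [4, 5]]·[α, β]ᵀ = [104, -1]ᵀ.
Determinant 58·5 − 4² = 274.
α = (104·5 − 4·(-1))/274 = 262/137; β = (58·(-1) − 4·104)/274 = -237/137.

α = 1.912, β = -1.730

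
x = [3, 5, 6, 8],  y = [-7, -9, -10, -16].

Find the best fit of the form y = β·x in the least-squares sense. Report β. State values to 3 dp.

Normal-equation sums: Σx·x = 134.
Right-hand side: Σx·y = -254.
Hence β = -254 / 134 ≈ -1.89552.

β = -1.896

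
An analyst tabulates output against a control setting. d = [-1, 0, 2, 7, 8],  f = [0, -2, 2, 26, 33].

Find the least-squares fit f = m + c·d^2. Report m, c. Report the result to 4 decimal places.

Entries of AᵀA: Σ1 = 5, Σd^2 = 118, Σd^2·d^2 = 6514.
And Σf = 59, Σd^2·f = 3394.
Δ = 5·6514 − 118² = 18646.
m = (59·6514 − 118·3394)/18646 = -8083/9323; c = (5·3394 − 118·59)/18646 = 5004/9323.

m = -0.8670, c = 0.5367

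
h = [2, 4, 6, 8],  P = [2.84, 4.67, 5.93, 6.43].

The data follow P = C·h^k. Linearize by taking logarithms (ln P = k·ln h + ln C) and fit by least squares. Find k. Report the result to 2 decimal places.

Linearized form: ln P = k·ln h + ln C. From the 4 transformed points,
AᵀA = [[9.9367, 5.9506]; [5.9506, 4]], rhs = [9.9192, 6.2260]ᵀ  (here Σln h = 5.9506, Σ(ln h)² = 9.9367, Σln P = 6.2260, Σln h·ln P = 9.9192).
Solving (det = 4.3368): k = 0.60602, ln C = 0.65493.

k = 0.61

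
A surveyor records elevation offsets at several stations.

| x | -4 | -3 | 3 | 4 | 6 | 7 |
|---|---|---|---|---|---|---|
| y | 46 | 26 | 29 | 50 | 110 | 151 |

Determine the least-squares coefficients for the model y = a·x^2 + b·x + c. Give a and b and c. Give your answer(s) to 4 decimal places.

a = 2.9928, b = 0.4844, c = 0.2790

Compute the Gram sums: Σx^2·x^2 = 4371, Σx^2·x = 559, Σx^2 = 135, Σx·x = 135, Σx = 13, Σ1 = 6.
And Σx^2·y = 13390, Σx·y = 1742, Σy = 412.
Normal equations: [[4371, 559, 135]; [559, 135, 13]; [135, 13, 6]]·[a, b, c]ᵀ = [13390, 1742, 412]ᵀ.
Solving the 3×3 system (Gaussian elimination) gives a = 106903/35720, b = 17303/35720, c = 4983/17860.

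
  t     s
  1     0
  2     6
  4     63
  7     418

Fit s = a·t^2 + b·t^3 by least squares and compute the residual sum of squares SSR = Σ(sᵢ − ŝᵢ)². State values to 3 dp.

SSR = 5.595

Forming MᵀM = [[2674, 17864]; [17864, 121810]] and Mᵀs = [21514, 147454]ᵀ gives MᵀM·[a, b]ᵀ = Mᵀs.
Eliminating b: 121810·(row 1) − 17864·(row 2) gives 6597444·a = 121810·21514 − 17864·147454 = -13497916, so a = -3374479/1649361.
Then b = (147454 − 17864·(-3374479/1649361))/121810 = 355925/235623.
Residuals: 883004/1649361, 1154094/549787, -1552993/1649361, 29492/235623; SSR = 9228725/1649361.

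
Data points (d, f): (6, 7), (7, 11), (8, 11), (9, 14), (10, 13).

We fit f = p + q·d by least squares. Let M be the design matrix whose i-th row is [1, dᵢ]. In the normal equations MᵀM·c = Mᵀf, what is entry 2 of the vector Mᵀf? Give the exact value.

463

Entry 2 ↔ basis d, so (Mᵀf)_{2} = Σᵢ (d)·fᵢ = (6)·(7) + (7)·(11) + (8)·(11) + (9)·(14) + (10)·(13) = 463.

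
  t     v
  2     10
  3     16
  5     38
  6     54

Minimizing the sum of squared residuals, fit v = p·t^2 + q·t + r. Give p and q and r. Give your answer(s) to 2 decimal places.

With design matrix M, MᵀM = [[2018, 376, 74]; [376, 74, 16]; [74, 16, 4]] and Mᵀv = [3078, 582, 118]ᵀ.
Solving the 3×3 system (Gaussian elimination) gives p = 5/3, q = -7/3, r = 8.

p = 1.67, q = -2.33, r = 8.00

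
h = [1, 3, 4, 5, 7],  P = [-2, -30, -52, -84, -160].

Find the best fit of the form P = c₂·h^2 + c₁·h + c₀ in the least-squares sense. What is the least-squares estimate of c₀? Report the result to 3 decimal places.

c₀ = 2.857

Normal-equation sums: Σh^2·h^2 = 3364, Σh^2·h = 560, Σh^2 = 100, Σh·h = 100, Σh = 20, Σ1 = 5.
Moment sums: Σh^2·P = -11044, Σh·P = -1840, ΣP = -328.
Row-reducing yields c₂ = -65/21, c₁ = -172/105, c₀ = 20/7.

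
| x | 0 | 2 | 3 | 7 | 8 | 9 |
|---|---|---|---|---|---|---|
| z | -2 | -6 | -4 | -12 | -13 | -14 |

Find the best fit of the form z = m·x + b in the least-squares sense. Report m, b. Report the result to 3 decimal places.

Compute the Gram sums: Σx·x = 207, Σx = 29, Σ1 = 6.
Moment sums: Σx·z = -338, Σz = -51.
Normal equations: [[207, 29]; [29, 6]]·[m, b]ᵀ = [-338, -51]ᵀ.
det = 207·6 − 29² = 401.
m = ((-338)·6 − 29·(-51))/401 = -549/401; b = (207·(-51) − 29·(-338))/401 = -755/401.

m = -1.369, b = -1.883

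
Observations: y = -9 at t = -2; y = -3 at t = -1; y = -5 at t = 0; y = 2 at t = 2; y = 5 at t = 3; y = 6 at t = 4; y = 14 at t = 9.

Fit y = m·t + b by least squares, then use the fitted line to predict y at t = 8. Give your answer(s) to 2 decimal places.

The normal equations are: 115·m + 15·b = 190;  15·m + 7·b = 10.
Eliminating b: 7·(row 1) − 15·(row 2) gives 580·m = 7·190 − 15·10 = 1180, so m = 59/29.
Then b = (10 − 15·(59/29))/7 = -85/29.
At t = 8: ŷ = (59/29)·(8) + (-85/29)·(1) = 387/29.

ŷ = 13.34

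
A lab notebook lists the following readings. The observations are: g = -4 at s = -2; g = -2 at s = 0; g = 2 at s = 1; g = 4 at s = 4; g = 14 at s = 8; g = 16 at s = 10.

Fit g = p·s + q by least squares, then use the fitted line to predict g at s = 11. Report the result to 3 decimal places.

With design matrix A, AᵀA = [[185, 21]; [21, 6]] and Aᵀg = [298, 30]ᵀ.
det = 185·6 − 21² = 669.
p = (298·6 − 21·30)/669 = 386/223; q = (185·30 − 21·298)/669 = -236/223.
At s = 11: ĝ = (386/223)·(11) + (-236/223)·(1) = 4010/223.

ĝ = 17.982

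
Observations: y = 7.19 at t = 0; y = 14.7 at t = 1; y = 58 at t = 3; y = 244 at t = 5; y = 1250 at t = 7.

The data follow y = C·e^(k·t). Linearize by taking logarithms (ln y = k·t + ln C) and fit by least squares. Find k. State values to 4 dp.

k = 0.7303

Let Y = ln y. Fitting Y = k·t + ln C by least squares:
Sums: Σt = 16.0000, Σ(t)² = 84.0000, Σln y = 21.3490, Σt·ln y = 92.2713.
Normal system: [[84.0000, 16.0000]; [16.0000, 5]]·[k, ln C]ᵀ = [92.2713, 21.3490]ᵀ.
Δ = 84.0000·5 − (16.0000)² = 164.0000; k = (92.2713·5 − 16.0000·21.3490)/164.0000 = 0.73032, ln C = (84.0000·21.3490 − 16.0000·92.2713)/164.0000 = 1.93280.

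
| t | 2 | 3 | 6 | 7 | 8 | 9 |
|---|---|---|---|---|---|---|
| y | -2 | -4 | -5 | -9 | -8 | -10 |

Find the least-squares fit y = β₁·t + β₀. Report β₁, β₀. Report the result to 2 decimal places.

β₁ = -1.06, β₀ = -0.12

Forming XᵀX = [[243, 35]; [35, 6]] and Xᵀy = [-263, -38]ᵀ gives XᵀX·[β₁, β₀]ᵀ = Xᵀy.
Determinant 243·6 − 35² = 233.
β₁ = ((-263)·6 − 35·(-38))/233 = -248/233; β₀ = (243·(-38) − 35·(-263))/233 = -29/233.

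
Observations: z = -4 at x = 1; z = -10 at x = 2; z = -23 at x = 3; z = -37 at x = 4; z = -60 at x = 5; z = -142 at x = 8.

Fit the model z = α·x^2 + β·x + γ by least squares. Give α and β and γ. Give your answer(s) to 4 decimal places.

Normal-equation sums: Σx^2·x^2 = 5075, Σx^2·x = 737, Σx^2 = 119, Σx·x = 119, Σx = 23, Σ1 = 6.
For Mᵀz: Σx^2·z = -11431, Σx·z = -1677, Σz = -276.
MᵀM·[α, β, γ]ᵀ = Mᵀz becomes [[5075, 737, 119]; [737, 119, 23]; [119, 23, 6]]·[α, β, γ]ᵀ = [-11431, -1677, -276]ᵀ.
Row-reducing yields α = -5903/2904, β = -22673/14520, γ = 729/2420.

α = -2.0327, β = -1.5615, γ = 0.3012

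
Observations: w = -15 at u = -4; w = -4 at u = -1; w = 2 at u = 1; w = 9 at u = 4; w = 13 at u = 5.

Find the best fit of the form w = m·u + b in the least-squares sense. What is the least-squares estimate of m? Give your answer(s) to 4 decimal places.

m = 3.0000

The normal equations are: 59·m + 5·b = 167;  5·m + 5·b = 5.
Eliminating b: 5·(row 1) − 5·(row 2) gives 270·m = 5·167 − 5·5 = 810, so m = 3.
Then b = (5 − 5·3)/5 = -2.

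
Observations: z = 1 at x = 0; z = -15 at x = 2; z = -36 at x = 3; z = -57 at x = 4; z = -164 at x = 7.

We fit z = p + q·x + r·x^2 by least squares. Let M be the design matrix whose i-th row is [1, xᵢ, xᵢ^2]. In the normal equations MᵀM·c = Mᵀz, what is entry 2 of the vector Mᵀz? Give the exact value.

Entry 2 ↔ basis x, so (Mᵀz)_{2} = Σᵢ (x)·zᵢ = (0)·(1) + (2)·(-15) + (3)·(-36) + (4)·(-57) + (7)·(-164) = -1514.

-1514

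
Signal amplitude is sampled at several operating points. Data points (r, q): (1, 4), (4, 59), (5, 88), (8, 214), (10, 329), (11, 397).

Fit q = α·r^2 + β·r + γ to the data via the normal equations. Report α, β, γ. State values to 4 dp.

α = 3.0463, β = 2.6250, γ = -1.2552

Forming XᵀX = [[29619, 3033, 327]; [3033, 327, 39]; [327, 39, 6]] and Xᵀq = [97781, 10049, 1091]ᵀ gives XᵀX·[α, β, γ]ᵀ = Xᵀq.
Row-reducing yields α = 44233/14520, β = 21/8, γ = -9113/7260.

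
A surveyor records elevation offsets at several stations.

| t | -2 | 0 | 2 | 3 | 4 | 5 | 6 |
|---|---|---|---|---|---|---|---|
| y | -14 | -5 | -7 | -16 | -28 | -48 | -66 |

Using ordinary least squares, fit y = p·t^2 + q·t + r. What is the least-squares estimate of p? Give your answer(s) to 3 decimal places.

p = -2.044

Normal-equation sums: Σt^2·t^2 = 2290, Σt^2·t = 432, Σt^2 = 94, Σt·t = 94, Σt = 18, Σ1 = 7.
For Mᵀy: Σt^2·y = -4252, Σt·y = -782, Σy = -184.
Row-reducing yields p = -15292/7483, q = 12547/7483, r = -23610/7483.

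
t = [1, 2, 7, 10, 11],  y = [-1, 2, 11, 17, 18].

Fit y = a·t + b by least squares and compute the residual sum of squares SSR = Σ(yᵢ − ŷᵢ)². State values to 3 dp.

Sums needed: Σt·t = 275, Σt = 31, Σ1 = 5.
Moment sums: Σt·y = 448, Σy = 47.
Eliminating b: 5·(row 1) − 31·(row 2) gives 414·a = 5·448 − 31·47 = 783, so a = 87/46.
Then b = (47 − 31·(87/46))/5 = -107/46.
Residuals: -13/23, 25/46, 2/23, 19/46, -11/23; SSR = 47/46.

SSR = 1.022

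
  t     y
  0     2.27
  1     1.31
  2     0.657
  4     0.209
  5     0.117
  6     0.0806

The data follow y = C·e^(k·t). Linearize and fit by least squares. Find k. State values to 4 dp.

k = -0.5711

With ln yᵢ as the transformed response and tᵢ as the regressor:
Σt = 18.0000, Σ(t)² = 82.0000, Σln y = -5.5595, Σt·ln y = -32.6692.
Equations: 82.0000·k + 18.0000·ln C = -32.6692;  18.0000·k + 6·ln C = -5.5595.
Δ = 82.0000·6 − (18.0000)² = 168.0000; k = (-32.6692·6 − 18.0000·-5.5595)/168.0000 = -0.57110, ln C = (82.0000·-5.5595 − 18.0000·-32.6692)/168.0000 = 0.78670.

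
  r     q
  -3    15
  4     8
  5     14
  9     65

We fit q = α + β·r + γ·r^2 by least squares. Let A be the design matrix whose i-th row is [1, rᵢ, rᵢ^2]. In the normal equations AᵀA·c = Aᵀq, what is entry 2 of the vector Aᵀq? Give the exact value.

Entry 2 ↔ basis r, so (Aᵀq)_{2} = Σᵢ (r)·qᵢ = (-3)·(15) + (4)·(8) + (5)·(14) + (9)·(65) = 642.

642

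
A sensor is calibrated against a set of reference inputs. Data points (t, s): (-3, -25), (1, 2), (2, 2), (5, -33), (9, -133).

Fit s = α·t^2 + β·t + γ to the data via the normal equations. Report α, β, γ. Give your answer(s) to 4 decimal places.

α = -2.0139, β = 3.0886, γ = 2.2860

With design matrix M, MᵀM = [[7284, 836, 120]; [836, 120, 14]; [120, 14, 5]] and Mᵀs = [-11813, -1281, -187]ᵀ.
Inverting the 3×3 Gram matrix, [α, β, γ]ᵀ = [-133225/66152, 204319/66152, 75611/33076]ᵀ.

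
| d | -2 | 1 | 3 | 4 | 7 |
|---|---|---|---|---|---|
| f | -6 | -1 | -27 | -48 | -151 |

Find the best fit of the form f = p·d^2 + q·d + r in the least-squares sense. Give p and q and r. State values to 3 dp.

p = -2.990, q = -1.118, r = 3.554

Entries of XᵀX: Σd^2·d^2 = 2755, Σd^2·d = 427, Σd^2 = 79, Σd·d = 79, Σd = 13, Σ1 = 5.
Right-hand side: Σd^2·f = -8435, Σd·f = -1319, Σf = -233.
Normal equations: [[2755, 427, 79]; [427, 79, 13]; [79, 13, 5]]·[p, q, r]ᵀ = [-8435, -1319, -233]ᵀ.
Row-reducing yields p = -3382/1131, q = -1265/1131, r = 1340/377.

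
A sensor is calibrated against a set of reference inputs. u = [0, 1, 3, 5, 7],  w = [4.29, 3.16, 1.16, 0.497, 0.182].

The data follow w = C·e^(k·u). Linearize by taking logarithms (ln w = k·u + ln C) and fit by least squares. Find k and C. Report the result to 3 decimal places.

k = -0.456, C = 4.615

With ln wᵢ as the transformed response and uᵢ as the regressor:
AᵀA = [[84.0000, 16.0000]; [16.0000, 5]], rhs = [-13.8262, 0.3524]ᵀ  (here Σu = 16.0000, Σ(u)² = 84.0000, Σln w = 0.3524, Σu·ln w = -13.8262).
Slope k = (n·Σu·ln w − Σu·Σln w)/(n·Σ(u)² − (Σu)²) = (5·-13.8262 − 16.0000·0.3524)/164.0000 = -0.45591; ln C = (Σln w − k·Σu)/n = 1.52938, so C = exp(1.52938) = 4.61532.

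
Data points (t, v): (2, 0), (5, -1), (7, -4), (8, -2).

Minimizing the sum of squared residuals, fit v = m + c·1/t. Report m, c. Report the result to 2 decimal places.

m = -3.52, c = 7.32

MᵀM·[m, c]ᵀ = Mᵀv reads: 4·m + (271/280)·c = -7;  (271/280)·m + (25561/78400)·c = -143/140.
Eliminating c: (25561/78400)·(row 1) − (271/280)·(row 2) gives (28803/78400)·m = (25561/78400)·(-7) − (271/280)·(-143/140) = -101421/78400, so m = -33807/9601.
Then c = ((-143/140) − (271/280)·(-33807/9601))/(25561/78400) = 70280/9601.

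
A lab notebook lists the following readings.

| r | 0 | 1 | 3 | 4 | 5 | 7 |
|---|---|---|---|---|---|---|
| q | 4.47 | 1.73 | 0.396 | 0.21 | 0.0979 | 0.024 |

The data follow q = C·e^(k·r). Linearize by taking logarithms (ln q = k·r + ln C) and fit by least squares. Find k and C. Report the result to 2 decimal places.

k = -0.74, C = 3.95

Linearized form: ln q = k·r + ln C. From the 6 transformed points,
Σr = 20.0000, Σ(r)² = 100.0000, Σln q = -6.4950, Σr·ln q = -46.2004.
Normal system: [[100.0000, 20.0000]; [20.0000, 6]]·[k, ln C]ᵀ = [-46.2004, -6.4950]ᵀ.
Δ = 100.0000·6 − (20.0000)² = 200.0000; k = (-46.2004·6 − 20.0000·-6.4950)/200.0000 = -0.73651, ln C = (100.0000·-6.4950 − 20.0000·-46.2004)/200.0000 = 1.37255, so C = exp(1.37255) = 3.94540.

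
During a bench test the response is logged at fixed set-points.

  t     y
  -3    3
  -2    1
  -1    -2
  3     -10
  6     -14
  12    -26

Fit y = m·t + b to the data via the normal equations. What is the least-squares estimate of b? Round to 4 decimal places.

Entries of AᵀA: Σt·t = 203, Σt = 15, Σ1 = 6.
And Σt·y = -435, Σy = -48.
det = 203·6 − 15² = 993.
m = ((-435)·6 − 15·(-48))/993 = -630/331; b = (203·(-48) − 15·(-435))/993 = -1073/331.

b = -3.2417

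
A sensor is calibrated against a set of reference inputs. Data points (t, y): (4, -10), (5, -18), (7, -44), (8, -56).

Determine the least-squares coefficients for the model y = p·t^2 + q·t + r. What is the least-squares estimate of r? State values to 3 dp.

From the data, Σt^2·t^2 = 7378, Σt^2·t = 1044, Σt^2 = 154, Σt·t = 154, Σt = 24, Σ1 = 4.
And Σt^2·y = -6350, Σt·y = -886, Σy = -128.
Normal equations: [[7378, 1044, 154]; [1044, 154, 24]; [154, 24, 4]]·[p, q, r]ᵀ = [-6350, -886, -128]ᵀ.
Solving the 3×3 system (Gaussian elimination) gives p = -2/3, q = -19/5, r = 247/15.

r = 16.467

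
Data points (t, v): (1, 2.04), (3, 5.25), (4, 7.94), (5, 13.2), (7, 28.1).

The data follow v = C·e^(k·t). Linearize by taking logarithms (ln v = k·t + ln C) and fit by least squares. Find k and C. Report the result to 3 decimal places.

k = 0.440, C = 1.369

Taking logs, ln v = k·t + ln C, so regress ln v on t.
AᵀA = [[100.0000, 20.0000]; [20.0000, 5]], rhs = [50.2268, 10.3591]ᵀ  (here Σt = 20.0000, Σ(t)² = 100.0000, Σln v = 10.3591, Σt·ln v = 50.2268).
Solving (det = 100.0000): k = 0.43952, ln C = 0.31373, so C = exp(0.31373) = 1.36851.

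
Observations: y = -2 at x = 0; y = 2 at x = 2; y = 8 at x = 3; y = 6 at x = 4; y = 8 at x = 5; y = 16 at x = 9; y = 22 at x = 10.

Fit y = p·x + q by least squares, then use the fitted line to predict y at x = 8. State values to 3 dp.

ŷ = 15.734

The normal system MᵀM·[p, q]ᵀ = Mᵀy is [[235, 33]; [33, 7]]·[p, q]ᵀ = [456, 60]ᵀ.
Eliminating q: 7·(row 1) − 33·(row 2) gives 556·p = 7·456 − 33·60 = 1212, so p = 303/139.
Then q = (60 − 33·(303/139))/7 = -237/139.
At x = 8: ŷ = (303/139)·(8) + (-237/139)·(1) = 2187/139.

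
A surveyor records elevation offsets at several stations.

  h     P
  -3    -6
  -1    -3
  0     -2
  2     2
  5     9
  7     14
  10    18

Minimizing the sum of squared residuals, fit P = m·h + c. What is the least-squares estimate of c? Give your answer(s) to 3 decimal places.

Sums needed: Σh·h = 188, Σh = 20, Σ1 = 7.
For XᵀP: Σh·P = 348, ΣP = 32.
Normal equations: [[188, 20]; [20, 7]]·[m, c]ᵀ = [348, 32]ᵀ.
Eliminating c: 7·(row 1) − 20·(row 2) gives 916·m = 7·348 − 20·32 = 1796, so m = 449/229.
Then c = (32 − 20·(449/229))/7 = -236/229.

c = -1.031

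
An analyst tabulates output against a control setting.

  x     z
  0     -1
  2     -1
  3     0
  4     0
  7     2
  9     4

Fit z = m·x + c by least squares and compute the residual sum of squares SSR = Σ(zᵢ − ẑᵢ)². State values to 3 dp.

SSR = 1.429

With design matrix M, MᵀM = [[159, 25]; [25, 6]] and Mᵀz = [48, 4]ᵀ.
Δ = 159·6 − 25² = 329.
m = (48·6 − 25·4)/329 = 4/7; c = (159·4 − 25·48)/329 = -12/7.
Residuals: 5/7, -3/7, 0, -4/7, -2/7, 4/7; SSR = 10/7.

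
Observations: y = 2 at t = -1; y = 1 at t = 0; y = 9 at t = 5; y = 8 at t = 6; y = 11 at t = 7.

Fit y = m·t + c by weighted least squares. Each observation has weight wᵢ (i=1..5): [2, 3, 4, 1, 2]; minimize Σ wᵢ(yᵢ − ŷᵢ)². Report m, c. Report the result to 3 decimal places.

m = 1.269, c = 2.063

Normal-equation sums: Σwᵢ·t·t = 236, Σwᵢ·t = 38, Σwᵢ·1 = 12.
For AᵀWy: Σwᵢ·t·y = 378, Σwᵢ·y = 73.
Normal equations: [[236, 38]; [38, 12]]·[m, c]ᵀ = [378, 73]ᵀ.
Δ = 236·12 − 38² = 1388.
m = (378·12 − 38·73)/1388 = 881/694; c = (236·73 − 38·378)/1388 = 716/347.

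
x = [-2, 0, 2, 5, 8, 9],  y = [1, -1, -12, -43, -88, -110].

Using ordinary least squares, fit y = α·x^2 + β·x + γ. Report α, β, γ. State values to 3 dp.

α = -0.959, β = -3.318, γ = -1.538

Sums needed: Σx^2·x^2 = 11314, Σx^2·x = 1366, Σx^2 = 178, Σx·x = 178, Σx = 22, Σ1 = 6.
Right-hand side: Σx^2·y = -15661, Σx·y = -1935, Σy = -253.
Normal equations: [[11314, 1366, 178]; [1366, 178, 22]; [178, 22, 6]]·[α, β, γ]ᵀ = [-15661, -1935, -253]ᵀ.
Row-reducing yields α = -3526/3675, β = -4877/1470, γ = -1884/1225.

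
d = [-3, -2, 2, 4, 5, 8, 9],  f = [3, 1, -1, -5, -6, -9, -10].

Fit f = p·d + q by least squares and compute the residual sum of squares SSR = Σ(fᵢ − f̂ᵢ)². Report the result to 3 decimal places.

Entries of MᵀM: Σd·d = 203, Σd = 23, Σ1 = 7.
Moment sums: Σd·f = -225, Σf = -27.
So MᵀM·[p, q]ᵀ = Mᵀf: [[203, 23]; [23, 7]]·[p, q]ᵀ = [-225, -27]ᵀ.
Determinant 203·7 − 23² = 892.
p = ((-225)·7 − 23·(-27))/892 = -477/446; q = (203·(-27) − 23·(-225))/892 = -153/446.
Residuals: 30/223, -355/446, 661/446, -169/446, -69/223, -45/446, -7/223; SSR = 691/223.

SSR = 3.099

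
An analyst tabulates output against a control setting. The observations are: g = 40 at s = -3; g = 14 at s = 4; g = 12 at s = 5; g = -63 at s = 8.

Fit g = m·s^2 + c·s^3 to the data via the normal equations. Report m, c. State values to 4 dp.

Forming XᵀX = [[5058, 36674]; [36674, 282594]] and Xᵀg = [-3148, -30940]ᵀ gives XᵀX·[m, c]ᵀ = Xᵀg.
Eliminating c: 282594·(row 1) − 36674·(row 2) gives 84378176·m = 282594·(-3148) − 36674·(-30940) = 245087648, so m = 7658989/2636818.
Then c = ((-30940) − 36674·(7658989/2636818))/282594 = -1282649/2636818.

m = 2.9046, c = -0.4864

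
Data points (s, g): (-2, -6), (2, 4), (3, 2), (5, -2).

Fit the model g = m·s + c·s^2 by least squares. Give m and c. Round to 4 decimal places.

Compute the Gram sums: Σs·s = 42, Σs·s^2 = 152, Σs^2·s^2 = 738.
Moment sums: Σs·g = 16, Σs^2·g = -40.
So XᵀX·[m, c]ᵀ = Xᵀg: [[42, 152]; [152, 738]]·[m, c]ᵀ = [16, -40]ᵀ.
Δ = 42·738 − 152² = 7892.
m = (16·738 − 152·(-40))/7892 = 4472/1973; c = (42·(-40) − 152·16)/7892 = -1028/1973.

m = 2.2666, c = -0.5210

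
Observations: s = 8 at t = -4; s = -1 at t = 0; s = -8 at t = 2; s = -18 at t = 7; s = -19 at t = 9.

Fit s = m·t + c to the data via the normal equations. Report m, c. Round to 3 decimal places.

m = -2.153, c = -1.570

Forming MᵀM = [[150, 14]; [14, 5]] and Mᵀs = [-345, -38]ᵀ gives MᵀM·[m, c]ᵀ = Mᵀs.
det = 150·5 − 14² = 554.
m = ((-345)·5 − 14·(-38))/554 = -1193/554; c = (150·(-38) − 14·(-345))/554 = -435/277.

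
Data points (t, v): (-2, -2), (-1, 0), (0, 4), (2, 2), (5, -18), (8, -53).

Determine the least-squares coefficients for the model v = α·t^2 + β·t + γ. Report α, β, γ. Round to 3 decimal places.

α = -0.998, β = 0.904, γ = 3.318

Entries of AᵀA: Σt^2·t^2 = 4754, Σt^2·t = 636, Σt^2 = 98, Σt·t = 98, Σt = 12, Σ1 = 6.
Moment sums: Σt^2·v = -3842, Σt·v = -506, Σv = -67.
So AᵀA·[α, β, γ]ᵀ = Aᵀv: [[4754, 636, 98]; [636, 98, 12]; [98, 12, 6]]·[α, β, γ]ᵀ = [-3842, -506, -67]ᵀ.
Row-reducing yields α = -59471/59620, β = 245/271, γ = 197803/59620.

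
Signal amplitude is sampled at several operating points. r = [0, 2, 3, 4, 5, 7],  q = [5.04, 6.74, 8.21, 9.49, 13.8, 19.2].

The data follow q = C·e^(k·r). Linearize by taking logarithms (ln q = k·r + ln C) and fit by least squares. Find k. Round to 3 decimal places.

Linearized form: ln q = k·r + ln C. From the 6 transformed points,
AᵀA = [[103.0000, 21.0000]; [21.0000, 6]], rhs = [52.9408, 13.4606]ᵀ  (here Σr = 21.0000, Σ(r)² = 103.0000, Σln q = 13.4606, Σr·ln q = 52.9408).
Slope k = (n·Σr·ln q − Σr·Σln q)/(n·Σ(r)² − (Σr)²) = (6·52.9408 − 21.0000·13.4606)/177.0000 = 0.19758; ln C = (Σln q − k·Σr)/n = 1.55191.

k = 0.198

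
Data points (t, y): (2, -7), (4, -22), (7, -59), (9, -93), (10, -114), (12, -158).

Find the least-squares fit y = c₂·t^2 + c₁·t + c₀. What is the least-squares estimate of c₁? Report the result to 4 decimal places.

c₁ = -2.0607

Sums needed: Σt^2·t^2 = 39970, Σt^2·t = 3872, Σt^2 = 394, Σt·t = 394, Σt = 44, Σ1 = 6.
And Σt^2·y = -44956, Σt·y = -4388, Σy = -453.
Inverting the 3×3 Gram matrix, [c₂, c₁, c₀]ᵀ = [-18693/19988, -20595/9994, 20473/19988]ᵀ.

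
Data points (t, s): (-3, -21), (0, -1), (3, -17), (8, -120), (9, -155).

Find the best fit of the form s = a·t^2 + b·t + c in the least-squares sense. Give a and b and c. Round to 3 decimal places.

Sums needed: Σt^2·t^2 = 10819, Σt^2·t = 1241, Σt^2 = 163, Σt·t = 163, Σt = 17, Σ1 = 5.
Right-hand side: Σt^2·s = -20577, Σt·s = -2343, Σs = -314.
So AᵀA·[a, b, c]ᵀ = Aᵀs: [[10819, 1241, 163]; [1241, 163, 17]; [163, 17, 5]]·[a, b, c]ᵀ = [-20577, -2343, -314]ᵀ.
Row-reducing yields a = -44143/22386, b = 8395/11193, c = -7955/7462.

a = -1.972, b = 0.750, c = -1.066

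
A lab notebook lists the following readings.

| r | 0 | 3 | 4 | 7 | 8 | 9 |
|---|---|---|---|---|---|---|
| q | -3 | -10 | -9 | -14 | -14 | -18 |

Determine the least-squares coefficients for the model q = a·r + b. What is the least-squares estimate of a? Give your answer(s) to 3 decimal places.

Compute the Gram sums: Σr·r = 219, Σr = 31, Σ1 = 6.
For Xᵀq: Σr·q = -438, Σq = -68.
Δ = 219·6 − 31² = 353.
a = ((-438)·6 − 31·(-68))/353 = -520/353; b = (219·(-68) − 31·(-438))/353 = -1314/353.

a = -1.473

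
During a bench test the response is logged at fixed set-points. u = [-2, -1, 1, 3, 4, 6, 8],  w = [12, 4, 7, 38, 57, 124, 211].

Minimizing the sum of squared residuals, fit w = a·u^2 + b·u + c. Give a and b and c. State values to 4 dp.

a = 3.0236, b = 1.8433, c = 3.1272

Sums needed: Σu^2·u^2 = 5747, Σu^2·u = 811, Σu^2 = 131, Σu·u = 131, Σu = 19, Σ1 = 7.
And Σu^2·w = 19281, Σu·w = 2753, Σw = 453.
AᵀA·[a, b, c]ᵀ = Aᵀw becomes [[5747, 811, 131]; [811, 131, 19]; [131, 19, 7]]·[a, b, c]ᵀ = [19281, 2753, 453]ᵀ.
Row-reducing yields a = 2567/849, b = 1565/849, c = 885/283.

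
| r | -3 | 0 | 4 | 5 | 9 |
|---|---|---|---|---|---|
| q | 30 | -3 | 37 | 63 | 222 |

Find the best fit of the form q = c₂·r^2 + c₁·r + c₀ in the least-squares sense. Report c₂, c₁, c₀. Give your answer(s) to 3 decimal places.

c₂ = 2.989, c₁ = -1.915, c₀ = -2.776

XᵀX·[c₂, c₁, c₀]ᵀ = Xᵀq reads: 7523·c₂ + 891·c₁ + 131·c₀ = 20419;  891·c₂ + 131·c₁ + 15·c₀ = 2371;  131·c₂ + 15·c₁ + 5·c₀ = 349.
(Σr^2·r^2 = 7523, Σr^2·r = 891, Σr^2 = 131, Σr·r = 131, Σr = 15, Σ1 = 5, Σr^2·q = 20419, Σr·q = 2371, Σq = 349.)
Inverting the 3×3 Gram matrix, [c₂, c₁, c₀]ᵀ = [64649/21626, -41423/21626, -30020/10813]ᵀ.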